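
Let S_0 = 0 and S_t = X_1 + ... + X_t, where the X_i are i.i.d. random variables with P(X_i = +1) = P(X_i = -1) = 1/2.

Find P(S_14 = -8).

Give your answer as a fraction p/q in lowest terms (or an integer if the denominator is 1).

Answer: 91/4096

Derivation:
To reach position -8 after 14 steps: need 3 steps of +1 and 11 of -1.
Favorable paths: C(14,3) = 364
Total paths: 2^14 = 16384
P = 364/16384 = 91/4096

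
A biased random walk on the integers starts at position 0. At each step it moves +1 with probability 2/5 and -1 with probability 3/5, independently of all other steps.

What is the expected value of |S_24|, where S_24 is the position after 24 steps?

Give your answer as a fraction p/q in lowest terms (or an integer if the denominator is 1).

S_24 takes values m ≡ 0 (mod 2) with |m| ≤ 24; P(S_24=m) = C(24,(24+m)/2) · (2/5)^((24+m)/2) · (3/5)^((24-m)/2).
Distribution: P(S=-24)=282429536481/59604644775390625, P(S=-22)=4518872583696/59604644775390625, P(S=-20)=34644689808336/59604644775390625, P(S=-18)=169374039062976/59604644775390625, P(S=-16)=592809136720416/59604644775390625, P(S=-14)=1580824364587776/59604644775390625, P(S=-12)=3337295880796416/59604644775390625, P(S=-10)=5721078652793856/59604644775390625, P(S=-8)=8104861424791296/59604644775390625, P(S=-6)=9605761688641536/59604644775390625, P(S=-4)=9605761688641536/59604644775390625, P(S=-2)=8150343250968576/59604644775390625, P(S=0)=5886359014588416/59604644775390625, P(S=2)=3622374778208256/59604644775390625, P(S=4)=1897434407632896/59604644775390625, P(S=6)=843304181170176/59604644775390625, P(S=8)=316239067938816/59604644775390625, P(S=10)=99212256608256/59604644775390625, P(S=12)=25721696157696/59604644775390625, P(S=14)=5415093927936/59604644775390625, P(S=16)=902515654656/59604644775390625, P(S=18)=114605162496/59604644775390625, P(S=20)=10418651136/59604644775390625, P(S=22)=603979776/59604644775390625, P(S=24)=16777216/59604644775390625
E[|S_24|] = Σ_m |m|·P(S_24=m) = 333737383440027192/59604644775390625

Answer: 333737383440027192/59604644775390625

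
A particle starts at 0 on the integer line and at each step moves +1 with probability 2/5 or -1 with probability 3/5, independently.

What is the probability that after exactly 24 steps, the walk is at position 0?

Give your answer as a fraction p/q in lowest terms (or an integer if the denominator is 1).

Answer: 5886359014588416/59604644775390625

Derivation:
To be at 0 after 24 steps: need exactly 12 steps of +1 and 12 of -1.
Number of such sequences: C(24,12) = 2704156
Each has probability (2/5)^12 · (3/5)^12 = 2176782336/59604644775390625
P = 2704156 · 2176782336/59604644775390625 = 5886359014588416/59604644775390625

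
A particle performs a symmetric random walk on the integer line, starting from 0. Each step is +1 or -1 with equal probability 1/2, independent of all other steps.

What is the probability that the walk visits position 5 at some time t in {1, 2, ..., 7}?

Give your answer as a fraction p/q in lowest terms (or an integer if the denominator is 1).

Count via complement. Let g(t,s) = #length-t paths at position s with S_1..S_t all ≠ 5.
g(t,s) = g(t-1,s-1) + g(t-1,s+1) for s ≠ 5; g(t,5) = 0.
t=0: g(0,0)=1
t=1: g(1,-1)=1 g(1,1)=1
t=2: g(2,-2)=1 g(2,0)=2 g(2,2)=1
t=3: g(3,-3)=1 g(3,-1)=3 g(3,1)=3 g(3,3)=1
t=4: g(4,-4)=1 g(4,-2)=4 g(4,0)=6 g(4,2)=4 g(4,4)=1
t=5: g(5,-5)=1 g(5,-3)=5 g(5,-1)=10 g(5,1)=10 g(5,3)=5
t=6: g(6,-6)=1 g(6,-4)=6 g(6,-2)=15 g(6,0)=20 g(6,2)=15 g(6,4)=5
t=7: g(7,-7)=1 g(7,-5)=7 g(7,-3)=21 g(7,-1)=35 g(7,1)=35 g(7,3)=20
Paths never hitting 5: Σ_s g(7,s) = 119
Paths hitting 5: 2^7 - 119 = 9
P = 9/128 = 9/128

Answer: 9/128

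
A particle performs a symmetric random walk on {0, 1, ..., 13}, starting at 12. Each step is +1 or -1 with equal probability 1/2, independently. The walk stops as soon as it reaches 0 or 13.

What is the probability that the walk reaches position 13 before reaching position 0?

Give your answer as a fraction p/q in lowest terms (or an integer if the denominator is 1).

Answer: 12/13

Derivation:
Symmetric walk (p = 1/2): the harmonic-function argument gives P(hit 13 before 0 | start at 12) = a/N.
P = 12/13 = 12/13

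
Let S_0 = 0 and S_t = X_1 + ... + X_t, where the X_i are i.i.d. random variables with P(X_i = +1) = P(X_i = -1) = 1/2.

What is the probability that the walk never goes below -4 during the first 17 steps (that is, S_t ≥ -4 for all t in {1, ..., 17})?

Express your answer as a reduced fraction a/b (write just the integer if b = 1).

Answer: 24973/32768

Derivation:
Let f(t,s) = #length-t paths at position s with S_1..S_t all ≥ -4.
f(t,s) = f(t-1,s-1) + f(t-1,s+1) for s ≥ -4; f(t,s) = 0 for s < -4.
t=0: f(0,0)=1
t=1: f(1,-1)=1 f(1,1)=1
t=2: f(2,-2)=1 f(2,0)=2 f(2,2)=1
t=3: f(3,-3)=1 f(3,-1)=3 f(3,1)=3 f(3,3)=1
t=4: f(4,-4)=1 f(4,-2)=4 f(4,0)=6 f(4,2)=4 f(4,4)=1
t=5: f(5,-3)=5 f(5,-1)=10 f(5,1)=10 f(5,3)=5 f(5,5)=1
t=6: f(6,-4)=5 f(6,-2)=15 f(6,0)=20 f(6,2)=15 f(6,4)=6 f(6,6)=1
t=7: f(7,-3)=20 f(7,-1)=35 f(7,1)=35 f(7,3)=21 f(7,5)=7 f(7,7)=1
t=8: f(8,-4)=20 f(8,-2)=55 f(8,0)=70 f(8,2)=56 f(8,4)=28 f(8,6)=8 f(8,8)=1
t=9: f(9,-3)=75 f(9,-1)=125 f(9,1)=126 f(9,3)=84 f(9,5)=36 f(9,7)=9 f(9,9)=1
t=10: f(10,-4)=75 f(10,-2)=200 f(10,0)=251 f(10,2)=210 f(10,4)=120 f(10,6)=45 f(10,8)=10 f(10,10)=1
t=11: f(11,-3)=275 f(11,-1)=451 f(11,1)=461 f(11,3)=330 f(11,5)=165 f(11,7)=55 f(11,9)=11 f(11,11)=1
t=12: f(12,-4)=275 f(12,-2)=726 f(12,0)=912 f(12,2)=791 f(12,4)=495 f(12,6)=220 f(12,8)=66 f(12,10)=12 f(12,12)=1
t=13: f(13,-3)=1001 f(13,-1)=1638 f(13,1)=1703 f(13,3)=1286 f(13,5)=715 f(13,7)=286 f(13,9)=78 f(13,11)=13 f(13,13)=1
t=14: f(14,-4)=1001 f(14,-2)=2639 f(14,0)=3341 f(14,2)=2989 f(14,4)=2001 f(14,6)=1001 f(14,8)=364 f(14,10)=91 f(14,12)=14 f(14,14)=1
t=15: f(15,-3)=3640 f(15,-1)=5980 f(15,1)=6330 f(15,3)=4990 f(15,5)=3002 f(15,7)=1365 f(15,9)=455 f(15,11)=105 f(15,13)=15 f(15,15)=1
t=16: f(16,-4)=3640 f(16,-2)=9620 f(16,0)=12310 f(16,2)=11320 f(16,4)=7992 f(16,6)=4367 f(16,8)=1820 f(16,10)=560 f(16,12)=120 f(16,14)=16 f(16,16)=1
t=17: f(17,-3)=13260 f(17,-1)=21930 f(17,1)=23630 f(17,3)=19312 f(17,5)=12359 f(17,7)=6187 f(17,9)=2380 f(17,11)=680 f(17,13)=136 f(17,15)=17 f(17,17)=1
Σ_s f(17,s) = 99892
P = 99892/131072 = 24973/32768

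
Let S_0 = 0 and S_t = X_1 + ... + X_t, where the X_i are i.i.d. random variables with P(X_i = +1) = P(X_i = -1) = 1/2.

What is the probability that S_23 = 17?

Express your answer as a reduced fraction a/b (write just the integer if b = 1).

To reach position 17 after 23 steps: need 20 steps of +1 and 3 of -1.
Favorable paths: C(23,20) = 1771
Total paths: 2^23 = 8388608
P = 1771/8388608 = 1771/8388608

Answer: 1771/8388608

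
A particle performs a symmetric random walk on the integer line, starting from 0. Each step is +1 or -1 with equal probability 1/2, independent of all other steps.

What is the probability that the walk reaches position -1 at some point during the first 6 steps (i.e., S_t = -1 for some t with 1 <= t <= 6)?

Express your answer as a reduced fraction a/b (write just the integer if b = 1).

Answer: 11/16

Derivation:
Count via complement. Let g(t,s) = #length-t paths at position s with S_1..S_t all ≠ -1.
g(t,s) = g(t-1,s-1) + g(t-1,s+1) for s ≠ -1; g(t,-1) = 0.
t=0: g(0,0)=1
t=1: g(1,1)=1
t=2: g(2,0)=1 g(2,2)=1
t=3: g(3,1)=2 g(3,3)=1
t=4: g(4,0)=2 g(4,2)=3 g(4,4)=1
t=5: g(5,1)=5 g(5,3)=4 g(5,5)=1
t=6: g(6,0)=5 g(6,2)=9 g(6,4)=5 g(6,6)=1
Paths never hitting -1: Σ_s g(6,s) = 20
Paths hitting -1: 2^6 - 20 = 44
P = 44/64 = 11/16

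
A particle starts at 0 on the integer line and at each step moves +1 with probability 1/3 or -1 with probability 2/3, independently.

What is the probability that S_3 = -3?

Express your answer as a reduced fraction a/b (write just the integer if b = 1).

Answer: 8/27

Derivation:
To reach position -3 after 3 steps: need 0 steps of +1 and 3 steps of -1.
Number of such sequences: C(3,0) = 1
Each has probability (1/3)^0 · (2/3)^3 = 8/27
P = 1 · 8/27 = 8/27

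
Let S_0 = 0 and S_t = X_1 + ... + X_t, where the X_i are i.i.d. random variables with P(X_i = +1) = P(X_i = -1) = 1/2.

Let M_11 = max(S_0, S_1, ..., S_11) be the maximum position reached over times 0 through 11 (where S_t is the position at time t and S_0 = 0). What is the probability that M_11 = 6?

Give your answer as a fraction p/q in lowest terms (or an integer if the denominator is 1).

Answer: 55/2048

Derivation:
Let M_11 = max(S_0,...,S_11). Use the reflection principle: for j ≥ 1, #{paths with M_11 ≥ j} = #{S_11 ≥ j} + #{S_11 ≥ j+1}.
By reflection, #{M_11 ≥ 6} = #{S_11 ≥ 6} + #{S_11 ≥ 7} = 67 + 67 = 134.
#{M_11 ≥ 7} = #{S_11 ≥ 7} + #{S_11 ≥ 8} = 67 + 12 = 79.
#{M_11 = 6} = 134 - 79 = 55.
P(M_11 = 6) = 55/2048 = 55/2048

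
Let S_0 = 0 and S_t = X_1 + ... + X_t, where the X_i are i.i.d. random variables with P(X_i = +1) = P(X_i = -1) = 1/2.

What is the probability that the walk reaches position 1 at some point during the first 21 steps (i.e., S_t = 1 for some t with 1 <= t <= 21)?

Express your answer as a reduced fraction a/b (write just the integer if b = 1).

Answer: 436109/524288

Derivation:
Count via complement. Let g(t,s) = #length-t paths at position s with S_1..S_t all ≠ 1.
g(t,s) = g(t-1,s-1) + g(t-1,s+1) for s ≠ 1; g(t,1) = 0.
t=0: g(0,0)=1
t=1: g(1,-1)=1
t=2: g(2,-2)=1 g(2,0)=1
t=3: g(3,-3)=1 g(3,-1)=2
t=4: g(4,-4)=1 g(4,-2)=3 g(4,0)=2
t=5: g(5,-5)=1 g(5,-3)=4 g(5,-1)=5
t=6: g(6,-6)=1 g(6,-4)=5 g(6,-2)=9 g(6,0)=5
t=7: g(7,-7)=1 g(7,-5)=6 g(7,-3)=14 g(7,-1)=14
t=8: g(8,-8)=1 g(8,-6)=7 g(8,-4)=20 g(8,-2)=28 g(8,0)=14
t=9: g(9,-9)=1 g(9,-7)=8 g(9,-5)=27 g(9,-3)=48 g(9,-1)=42
t=10: g(10,-10)=1 g(10,-8)=9 g(10,-6)=35 g(10,-4)=75 g(10,-2)=90 g(10,0)=42
t=11: g(11,-11)=1 g(11,-9)=10 g(11,-7)=44 g(11,-5)=110 g(11,-3)=165 g(11,-1)=132
t=12: g(12,-12)=1 g(12,-10)=11 g(12,-8)=54 g(12,-6)=154 g(12,-4)=275 g(12,-2)=297 g(12,0)=132
t=13: g(13,-13)=1 g(13,-11)=12 g(13,-9)=65 g(13,-7)=208 g(13,-5)=429 g(13,-3)=572 g(13,-1)=429
t=14: g(14,-14)=1 g(14,-12)=13 g(14,-10)=77 g(14,-8)=273 g(14,-6)=637 g(14,-4)=1001 g(14,-2)=1001 g(14,0)=429
t=15: g(15,-15)=1 g(15,-13)=14 g(15,-11)=90 g(15,-9)=350 g(15,-7)=910 g(15,-5)=1638 g(15,-3)=2002 g(15,-1)=1430
t=16: g(16,-16)=1 g(16,-14)=15 g(16,-12)=104 g(16,-10)=440 g(16,-8)=1260 g(16,-6)=2548 g(16,-4)=3640 g(16,-2)=3432 g(16,0)=1430
t=17: g(17,-17)=1 g(17,-15)=16 g(17,-13)=119 g(17,-11)=544 g(17,-9)=1700 g(17,-7)=3808 g(17,-5)=6188 g(17,-3)=7072 g(17,-1)=4862
t=18: g(18,-18)=1 g(18,-16)=17 g(18,-14)=135 g(18,-12)=663 g(18,-10)=2244 g(18,-8)=5508 g(18,-6)=9996 g(18,-4)=13260 g(18,-2)=11934 g(18,0)=4862
t=19: g(19,-19)=1 g(19,-17)=18 g(19,-15)=152 g(19,-13)=798 g(19,-11)=2907 g(19,-9)=7752 g(19,-7)=15504 g(19,-5)=23256 g(19,-3)=25194 g(19,-1)=16796
t=20: g(20,-20)=1 g(20,-18)=19 g(20,-16)=170 g(20,-14)=950 g(20,-12)=3705 g(20,-10)=10659 g(20,-8)=23256 g(20,-6)=38760 g(20,-4)=48450 g(20,-2)=41990 g(20,0)=16796
t=21: g(21,-21)=1 g(21,-19)=20 g(21,-17)=189 g(21,-15)=1120 g(21,-13)=4655 g(21,-11)=14364 g(21,-9)=33915 g(21,-7)=62016 g(21,-5)=87210 g(21,-3)=90440 g(21,-1)=58786
Paths never hitting 1: Σ_s g(21,s) = 352716
Paths hitting 1: 2^21 - 352716 = 1744436
P = 1744436/2097152 = 436109/524288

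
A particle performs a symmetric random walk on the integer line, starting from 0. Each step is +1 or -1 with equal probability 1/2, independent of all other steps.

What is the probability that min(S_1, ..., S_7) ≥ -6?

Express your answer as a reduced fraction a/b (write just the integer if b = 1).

Let f(t,s) = #length-t paths at position s with S_1..S_t all ≥ -6.
f(t,s) = f(t-1,s-1) + f(t-1,s+1) for s ≥ -6; f(t,s) = 0 for s < -6.
t=0: f(0,0)=1
t=1: f(1,-1)=1 f(1,1)=1
t=2: f(2,-2)=1 f(2,0)=2 f(2,2)=1
t=3: f(3,-3)=1 f(3,-1)=3 f(3,1)=3 f(3,3)=1
t=4: f(4,-4)=1 f(4,-2)=4 f(4,0)=6 f(4,2)=4 f(4,4)=1
t=5: f(5,-5)=1 f(5,-3)=5 f(5,-1)=10 f(5,1)=10 f(5,3)=5 f(5,5)=1
t=6: f(6,-6)=1 f(6,-4)=6 f(6,-2)=15 f(6,0)=20 f(6,2)=15 f(6,4)=6 f(6,6)=1
t=7: f(7,-5)=7 f(7,-3)=21 f(7,-1)=35 f(7,1)=35 f(7,3)=21 f(7,5)=7 f(7,7)=1
Σ_s f(7,s) = 127
P = 127/128 = 127/128

Answer: 127/128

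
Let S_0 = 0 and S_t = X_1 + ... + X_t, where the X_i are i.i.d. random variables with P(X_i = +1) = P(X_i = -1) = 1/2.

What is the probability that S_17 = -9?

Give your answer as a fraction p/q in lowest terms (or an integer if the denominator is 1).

To reach position -9 after 17 steps: need 4 steps of +1 and 13 of -1.
Favorable paths: C(17,4) = 2380
Total paths: 2^17 = 131072
P = 2380/131072 = 595/32768

Answer: 595/32768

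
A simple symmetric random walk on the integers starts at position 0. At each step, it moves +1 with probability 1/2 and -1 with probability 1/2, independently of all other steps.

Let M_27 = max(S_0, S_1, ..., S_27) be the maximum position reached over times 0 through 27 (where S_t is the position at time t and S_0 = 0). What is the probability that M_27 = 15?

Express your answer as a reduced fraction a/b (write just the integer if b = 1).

Let M_27 = max(S_0,...,S_27). Use the reflection principle: for j ≥ 1, #{paths with M_27 ≥ j} = #{S_27 ≥ j} + #{S_27 ≥ j+1}.
By reflection, #{M_27 ≥ 15} = #{S_27 ≥ 15} + #{S_27 ≥ 16} = 397594 + 101584 = 499178.
#{M_27 ≥ 16} = #{S_27 ≥ 16} + #{S_27 ≥ 17} = 101584 + 101584 = 203168.
#{M_27 = 15} = 499178 - 203168 = 296010.
P(M_27 = 15) = 296010/134217728 = 148005/67108864

Answer: 148005/67108864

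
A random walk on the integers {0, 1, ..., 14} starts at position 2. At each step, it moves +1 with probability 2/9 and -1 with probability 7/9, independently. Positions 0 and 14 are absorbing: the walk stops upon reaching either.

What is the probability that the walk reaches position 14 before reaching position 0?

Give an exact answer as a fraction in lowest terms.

Answer: 4096/15071623477

Derivation:
Biased walk: p = 2/9, q = 7/9, r = q/p = 7/2
Gambler's ruin: P(hit 14 before 0 | start at 2) = (1 - r^a)/(1 - r^N)
r^2 = 49/4; r^14 = 678223072849/16384
P = (1 - 49/4) / (1 - 678223072849/16384) = -45/4 / -678223056465/16384 = 4096/15071623477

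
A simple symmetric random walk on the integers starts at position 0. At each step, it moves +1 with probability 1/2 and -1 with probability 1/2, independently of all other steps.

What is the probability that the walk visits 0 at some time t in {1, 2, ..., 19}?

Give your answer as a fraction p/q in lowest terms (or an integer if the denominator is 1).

Answer: 53381/65536

Derivation:
Count via complement. Let g(t,s) = #length-t paths at position s with S_1..S_t all ≠ 0.
g(t,s) = g(t-1,s-1) + g(t-1,s+1) for s ≠ 0; g(t,0) = 0.
t=0: g(0,0)=1
t=1: g(1,-1)=1 g(1,1)=1
t=2: g(2,-2)=1 g(2,2)=1
t=3: g(3,-3)=1 g(3,-1)=1 g(3,1)=1 g(3,3)=1
t=4: g(4,-4)=1 g(4,-2)=2 g(4,2)=2 g(4,4)=1
t=5: g(5,-5)=1 g(5,-3)=3 g(5,-1)=2 g(5,1)=2 g(5,3)=3 g(5,5)=1
t=6: g(6,-6)=1 g(6,-4)=4 g(6,-2)=5 g(6,2)=5 g(6,4)=4 g(6,6)=1
t=7: g(7,-7)=1 g(7,-5)=5 g(7,-3)=9 g(7,-1)=5 g(7,1)=5 g(7,3)=9 g(7,5)=5 g(7,7)=1
t=8: g(8,-8)=1 g(8,-6)=6 g(8,-4)=14 g(8,-2)=14 g(8,2)=14 g(8,4)=14 g(8,6)=6 g(8,8)=1
t=9: g(9,-9)=1 g(9,-7)=7 g(9,-5)=20 g(9,-3)=28 g(9,-1)=14 g(9,1)=14 g(9,3)=28 g(9,5)=20 g(9,7)=7 g(9,9)=1
t=10: g(10,-10)=1 g(10,-8)=8 g(10,-6)=27 g(10,-4)=48 g(10,-2)=42 g(10,2)=42 g(10,4)=48 g(10,6)=27 g(10,8)=8 g(10,10)=1
t=11: g(11,-11)=1 g(11,-9)=9 g(11,-7)=35 g(11,-5)=75 g(11,-3)=90 g(11,-1)=42 g(11,1)=42 g(11,3)=90 g(11,5)=75 g(11,7)=35 g(11,9)=9 g(11,11)=1
t=12: g(12,-12)=1 g(12,-10)=10 g(12,-8)=44 g(12,-6)=110 g(12,-4)=165 g(12,-2)=132 g(12,2)=132 g(12,4)=165 g(12,6)=110 g(12,8)=44 g(12,10)=10 g(12,12)=1
t=13: g(13,-13)=1 g(13,-11)=11 g(13,-9)=54 g(13,-7)=154 g(13,-5)=275 g(13,-3)=297 g(13,-1)=132 g(13,1)=132 g(13,3)=297 g(13,5)=275 g(13,7)=154 g(13,9)=54 g(13,11)=11 g(13,13)=1
t=14: g(14,-14)=1 g(14,-12)=12 g(14,-10)=65 g(14,-8)=208 g(14,-6)=429 g(14,-4)=572 g(14,-2)=429 g(14,2)=429 g(14,4)=572 g(14,6)=429 g(14,8)=208 g(14,10)=65 g(14,12)=12 g(14,14)=1
t=15: g(15,-15)=1 g(15,-13)=13 g(15,-11)=77 g(15,-9)=273 g(15,-7)=637 g(15,-5)=1001 g(15,-3)=1001 g(15,-1)=429 g(15,1)=429 g(15,3)=1001 g(15,5)=1001 g(15,7)=637 g(15,9)=273 g(15,11)=77 g(15,13)=13 g(15,15)=1
t=16: g(16,-16)=1 g(16,-14)=14 g(16,-12)=90 g(16,-10)=350 g(16,-8)=910 g(16,-6)=1638 g(16,-4)=2002 g(16,-2)=1430 g(16,2)=1430 g(16,4)=2002 g(16,6)=1638 g(16,8)=910 g(16,10)=350 g(16,12)=90 g(16,14)=14 g(16,16)=1
t=17: g(17,-17)=1 g(17,-15)=15 g(17,-13)=104 g(17,-11)=440 g(17,-9)=1260 g(17,-7)=2548 g(17,-5)=3640 g(17,-3)=3432 g(17,-1)=1430 g(17,1)=1430 g(17,3)=3432 g(17,5)=3640 g(17,7)=2548 g(17,9)=1260 g(17,11)=440 g(17,13)=104 g(17,15)=15 g(17,17)=1
t=18: g(18,-18)=1 g(18,-16)=16 g(18,-14)=119 g(18,-12)=544 g(18,-10)=1700 g(18,-8)=3808 g(18,-6)=6188 g(18,-4)=7072 g(18,-2)=4862 g(18,2)=4862 g(18,4)=7072 g(18,6)=6188 g(18,8)=3808 g(18,10)=1700 g(18,12)=544 g(18,14)=119 g(18,16)=16 g(18,18)=1
t=19: g(19,-19)=1 g(19,-17)=17 g(19,-15)=135 g(19,-13)=663 g(19,-11)=2244 g(19,-9)=5508 g(19,-7)=9996 g(19,-5)=13260 g(19,-3)=11934 g(19,-1)=4862 g(19,1)=4862 g(19,3)=11934 g(19,5)=13260 g(19,7)=9996 g(19,9)=5508 g(19,11)=2244 g(19,13)=663 g(19,15)=135 g(19,17)=17 g(19,19)=1
Paths never hitting 0: Σ_s g(19,s) = 97240
Paths hitting 0: 2^19 - 97240 = 427048
P = 427048/524288 = 53381/65536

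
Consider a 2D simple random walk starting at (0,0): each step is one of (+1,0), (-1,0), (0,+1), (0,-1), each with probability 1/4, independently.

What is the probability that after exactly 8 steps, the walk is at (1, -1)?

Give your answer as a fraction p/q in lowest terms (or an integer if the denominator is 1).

Answer: 245/4096

Derivation:
Let h be the number of horizontal steps (so 8-h are vertical). To end at (1,-1) need (h+1)/2 right-steps and ((8-h)-1)/2 up-steps.
Sum over h with 1 ≤ h ≤ 7, h ≡ 1 (mod 2), 8-h ≡ 1 (mod 2):
h=1: C(8,1)·C(1,1)·C(7,3) = 8·1·35 = 280
h=3: C(8,3)·C(3,2)·C(5,2) = 56·3·10 = 1680
h=5: C(8,5)·C(5,3)·C(3,1) = 56·10·3 = 1680
h=7: C(8,7)·C(7,4)·C(1,0) = 8·35·1 = 280
Total favorable: 3920
Total paths: 4^8 = 65536
P = 3920/65536 = 245/4096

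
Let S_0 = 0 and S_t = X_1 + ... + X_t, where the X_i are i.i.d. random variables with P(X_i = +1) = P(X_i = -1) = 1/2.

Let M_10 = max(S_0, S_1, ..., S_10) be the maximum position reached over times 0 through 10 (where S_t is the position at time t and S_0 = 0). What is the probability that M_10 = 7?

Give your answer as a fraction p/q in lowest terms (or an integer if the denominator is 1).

Let M_10 = max(S_0,...,S_10). Use the reflection principle: for j ≥ 1, #{paths with M_10 ≥ j} = #{S_10 ≥ j} + #{S_10 ≥ j+1}.
By reflection, #{M_10 ≥ 7} = #{S_10 ≥ 7} + #{S_10 ≥ 8} = 11 + 11 = 22.
#{M_10 ≥ 8} = #{S_10 ≥ 8} + #{S_10 ≥ 9} = 11 + 1 = 12.
#{M_10 = 7} = 22 - 12 = 10.
P(M_10 = 7) = 10/1024 = 5/512

Answer: 5/512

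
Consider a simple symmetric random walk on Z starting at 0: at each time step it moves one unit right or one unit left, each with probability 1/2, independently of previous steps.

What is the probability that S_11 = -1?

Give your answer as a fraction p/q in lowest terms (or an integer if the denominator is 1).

Answer: 231/1024

Derivation:
To reach position -1 after 11 steps: need 5 steps of +1 and 6 of -1.
Favorable paths: C(11,5) = 462
Total paths: 2^11 = 2048
P = 462/2048 = 231/1024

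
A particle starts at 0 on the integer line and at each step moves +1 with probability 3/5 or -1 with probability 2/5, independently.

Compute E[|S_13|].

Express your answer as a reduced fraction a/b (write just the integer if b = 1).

S_13 takes values m ≡ 1 (mod 2) with |m| ≤ 13; P(S_13=m) = C(13,(13+m)/2) · (3/5)^((13+m)/2) · (2/5)^((13-m)/2).
Distribution: P(S=-13)=8192/1220703125, P(S=-11)=159744/1220703125, P(S=-9)=1437696/1220703125, P(S=-7)=7907328/1220703125, P(S=-5)=5930496/244140625, P(S=-3)=80061696/1220703125, P(S=-1)=160123392/1220703125, P(S=1)=240185088/1220703125, P(S=3)=270208224/1220703125, P(S=5)=45034704/244140625, P(S=7)=135104112/1220703125, P(S=9)=55269864/1220703125, P(S=11)=13817466/1220703125, P(S=13)=1594323/1220703125
E[|S_13|] = Σ_m |m|·P(S_13=m) = 882255673/244140625

Answer: 882255673/244140625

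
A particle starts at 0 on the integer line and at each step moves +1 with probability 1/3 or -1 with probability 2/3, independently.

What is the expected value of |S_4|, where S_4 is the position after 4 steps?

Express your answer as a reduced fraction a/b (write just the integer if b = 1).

Answer: 148/81

Derivation:
S_4 takes values m ≡ 0 (mod 2) with |m| ≤ 4; P(S_4=m) = C(4,(4+m)/2) · (1/3)^((4+m)/2) · (2/3)^((4-m)/2).
Distribution: P(S=-4)=16/81, P(S=-2)=32/81, P(S=0)=8/27, P(S=2)=8/81, P(S=4)=1/81
E[|S_4|] = Σ_m |m|·P(S_4=m) = 148/81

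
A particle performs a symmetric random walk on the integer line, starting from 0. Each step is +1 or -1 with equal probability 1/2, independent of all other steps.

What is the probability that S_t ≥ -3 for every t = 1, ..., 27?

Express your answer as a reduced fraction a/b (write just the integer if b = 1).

Answer: 2340135/4194304

Derivation:
Let f(t,s) = #length-t paths at position s with S_1..S_t all ≥ -3.
f(t,s) = f(t-1,s-1) + f(t-1,s+1) for s ≥ -3; f(t,s) = 0 for s < -3.
t=0: f(0,0)=1
t=1: f(1,-1)=1 f(1,1)=1
t=2: f(2,-2)=1 f(2,0)=2 f(2,2)=1
t=3: f(3,-3)=1 f(3,-1)=3 f(3,1)=3 f(3,3)=1
t=4: f(4,-2)=4 f(4,0)=6 f(4,2)=4 f(4,4)=1
t=5: f(5,-3)=4 f(5,-1)=10 f(5,1)=10 f(5,3)=5 f(5,5)=1
t=6: f(6,-2)=14 f(6,0)=20 f(6,2)=15 f(6,4)=6 f(6,6)=1
t=7: f(7,-3)=14 f(7,-1)=34 f(7,1)=35 f(7,3)=21 f(7,5)=7 f(7,7)=1
t=8: f(8,-2)=48 f(8,0)=69 f(8,2)=56 f(8,4)=28 f(8,6)=8 f(8,8)=1
t=9: f(9,-3)=48 f(9,-1)=117 f(9,1)=125 f(9,3)=84 f(9,5)=36 f(9,7)=9 f(9,9)=1
t=10: f(10,-2)=165 f(10,0)=242 f(10,2)=209 f(10,4)=120 f(10,6)=45 f(10,8)=10 f(10,10)=1
t=11: f(11,-3)=165 f(11,-1)=407 f(11,1)=451 f(11,3)=329 f(11,5)=165 f(11,7)=55 f(11,9)=11 f(11,11)=1
t=12: f(12,-2)=572 f(12,0)=858 f(12,2)=780 f(12,4)=494 f(12,6)=220 f(12,8)=66 f(12,10)=12 f(12,12)=1
t=13: f(13,-3)=572 f(13,-1)=1430 f(13,1)=1638 f(13,3)=1274 f(13,5)=714 f(13,7)=286 f(13,9)=78 f(13,11)=13 f(13,13)=1
t=14: f(14,-2)=2002 f(14,0)=3068 f(14,2)=2912 f(14,4)=1988 f(14,6)=1000 f(14,8)=364 f(14,10)=91 f(14,12)=14 f(14,14)=1
t=15: f(15,-3)=2002 f(15,-1)=5070 f(15,1)=5980 f(15,3)=4900 f(15,5)=2988 f(15,7)=1364 f(15,9)=455 f(15,11)=105 f(15,13)=15 f(15,15)=1
t=16: f(16,-2)=7072 f(16,0)=11050 f(16,2)=10880 f(16,4)=7888 f(16,6)=4352 f(16,8)=1819 f(16,10)=560 f(16,12)=120 f(16,14)=16 f(16,16)=1
t=17: f(17,-3)=7072 f(17,-1)=18122 f(17,1)=21930 f(17,3)=18768 f(17,5)=12240 f(17,7)=6171 f(17,9)=2379 f(17,11)=680 f(17,13)=136 f(17,15)=17 f(17,17)=1
t=18: f(18,-2)=25194 f(18,0)=40052 f(18,2)=40698 f(18,4)=31008 f(18,6)=18411 f(18,8)=8550 f(18,10)=3059 f(18,12)=816 f(18,14)=153 f(18,16)=18 f(18,18)=1
t=19: f(19,-3)=25194 f(19,-1)=65246 f(19,1)=80750 f(19,3)=71706 f(19,5)=49419 f(19,7)=26961 f(19,9)=11609 f(19,11)=3875 f(19,13)=969 f(19,15)=171 f(19,17)=19 f(19,19)=1
t=20: f(20,-2)=90440 f(20,0)=145996 f(20,2)=152456 f(20,4)=121125 f(20,6)=76380 f(20,8)=38570 f(20,10)=15484 f(20,12)=4844 f(20,14)=1140 f(20,16)=190 f(20,18)=20 f(20,20)=1
t=21: f(21,-3)=90440 f(21,-1)=236436 f(21,1)=298452 f(21,3)=273581 f(21,5)=197505 f(21,7)=114950 f(21,9)=54054 f(21,11)=20328 f(21,13)=5984 f(21,15)=1330 f(21,17)=210 f(21,19)=21 f(21,21)=1
t=22: f(22,-2)=326876 f(22,0)=534888 f(22,2)=572033 f(22,4)=471086 f(22,6)=312455 f(22,8)=169004 f(22,10)=74382 f(22,12)=26312 f(22,14)=7314 f(22,16)=1540 f(22,18)=231 f(22,20)=22 f(22,22)=1
t=23: f(23,-3)=326876 f(23,-1)=861764 f(23,1)=1106921 f(23,3)=1043119 f(23,5)=783541 f(23,7)=481459 f(23,9)=243386 f(23,11)=100694 f(23,13)=33626 f(23,15)=8854 f(23,17)=1771 f(23,19)=253 f(23,21)=23 f(23,23)=1
t=24: f(24,-2)=1188640 f(24,0)=1968685 f(24,2)=2150040 f(24,4)=1826660 f(24,6)=1265000 f(24,8)=724845 f(24,10)=344080 f(24,12)=134320 f(24,14)=42480 f(24,16)=10625 f(24,18)=2024 f(24,20)=276 f(24,22)=24 f(24,24)=1
t=25: f(25,-3)=1188640 f(25,-1)=3157325 f(25,1)=4118725 f(25,3)=3976700 f(25,5)=3091660 f(25,7)=1989845 f(25,9)=1068925 f(25,11)=478400 f(25,13)=176800 f(25,15)=53105 f(25,17)=12649 f(25,19)=2300 f(25,21)=300 f(25,23)=25 f(25,25)=1
t=26: f(26,-2)=4345965 f(26,0)=7276050 f(26,2)=8095425 f(26,4)=7068360 f(26,6)=5081505 f(26,8)=3058770 f(26,10)=1547325 f(26,12)=655200 f(26,14)=229905 f(26,16)=65754 f(26,18)=14949 f(26,20)=2600 f(26,22)=325 f(26,24)=26 f(26,26)=1
t=27: f(27,-3)=4345965 f(27,-1)=11622015 f(27,1)=15371475 f(27,3)=15163785 f(27,5)=12149865 f(27,7)=8140275 f(27,9)=4606095 f(27,11)=2202525 f(27,13)=885105 f(27,15)=295659 f(27,17)=80703 f(27,19)=17549 f(27,21)=2925 f(27,23)=351 f(27,25)=27 f(27,27)=1
Σ_s f(27,s) = 74884320
P = 74884320/134217728 = 2340135/4194304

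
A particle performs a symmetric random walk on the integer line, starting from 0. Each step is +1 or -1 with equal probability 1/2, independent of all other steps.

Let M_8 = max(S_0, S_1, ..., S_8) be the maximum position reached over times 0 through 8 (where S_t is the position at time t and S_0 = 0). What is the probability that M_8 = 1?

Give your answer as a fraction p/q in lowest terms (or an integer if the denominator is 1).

Answer: 7/32

Derivation:
Let M_8 = max(S_0,...,S_8). Use the reflection principle: for j ≥ 1, #{paths with M_8 ≥ j} = #{S_8 ≥ j} + #{S_8 ≥ j+1}.
By reflection, #{M_8 ≥ 1} = #{S_8 ≥ 1} + #{S_8 ≥ 2} = 93 + 93 = 186.
#{M_8 ≥ 2} = #{S_8 ≥ 2} + #{S_8 ≥ 3} = 93 + 37 = 130.
#{M_8 = 1} = 186 - 130 = 56.
P(M_8 = 1) = 56/256 = 7/32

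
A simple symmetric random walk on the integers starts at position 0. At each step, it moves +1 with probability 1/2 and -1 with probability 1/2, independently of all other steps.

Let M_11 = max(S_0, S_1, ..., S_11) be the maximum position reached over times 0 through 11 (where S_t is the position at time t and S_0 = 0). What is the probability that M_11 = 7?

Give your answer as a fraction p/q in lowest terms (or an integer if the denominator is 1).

Answer: 55/2048

Derivation:
Let M_11 = max(S_0,...,S_11). Use the reflection principle: for j ≥ 1, #{paths with M_11 ≥ j} = #{S_11 ≥ j} + #{S_11 ≥ j+1}.
By reflection, #{M_11 ≥ 7} = #{S_11 ≥ 7} + #{S_11 ≥ 8} = 67 + 12 = 79.
#{M_11 ≥ 8} = #{S_11 ≥ 8} + #{S_11 ≥ 9} = 12 + 12 = 24.
#{M_11 = 7} = 79 - 24 = 55.
P(M_11 = 7) = 55/2048 = 55/2048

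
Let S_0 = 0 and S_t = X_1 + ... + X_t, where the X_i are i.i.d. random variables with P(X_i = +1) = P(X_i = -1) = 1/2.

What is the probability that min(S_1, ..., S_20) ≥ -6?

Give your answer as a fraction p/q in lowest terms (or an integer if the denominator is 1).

Answer: 115957/131072

Derivation:
Let f(t,s) = #length-t paths at position s with S_1..S_t all ≥ -6.
f(t,s) = f(t-1,s-1) + f(t-1,s+1) for s ≥ -6; f(t,s) = 0 for s < -6.
t=0: f(0,0)=1
t=1: f(1,-1)=1 f(1,1)=1
t=2: f(2,-2)=1 f(2,0)=2 f(2,2)=1
t=3: f(3,-3)=1 f(3,-1)=3 f(3,1)=3 f(3,3)=1
t=4: f(4,-4)=1 f(4,-2)=4 f(4,0)=6 f(4,2)=4 f(4,4)=1
t=5: f(5,-5)=1 f(5,-3)=5 f(5,-1)=10 f(5,1)=10 f(5,3)=5 f(5,5)=1
t=6: f(6,-6)=1 f(6,-4)=6 f(6,-2)=15 f(6,0)=20 f(6,2)=15 f(6,4)=6 f(6,6)=1
t=7: f(7,-5)=7 f(7,-3)=21 f(7,-1)=35 f(7,1)=35 f(7,3)=21 f(7,5)=7 f(7,7)=1
t=8: f(8,-6)=7 f(8,-4)=28 f(8,-2)=56 f(8,0)=70 f(8,2)=56 f(8,4)=28 f(8,6)=8 f(8,8)=1
t=9: f(9,-5)=35 f(9,-3)=84 f(9,-1)=126 f(9,1)=126 f(9,3)=84 f(9,5)=36 f(9,7)=9 f(9,9)=1
t=10: f(10,-6)=35 f(10,-4)=119 f(10,-2)=210 f(10,0)=252 f(10,2)=210 f(10,4)=120 f(10,6)=45 f(10,8)=10 f(10,10)=1
t=11: f(11,-5)=154 f(11,-3)=329 f(11,-1)=462 f(11,1)=462 f(11,3)=330 f(11,5)=165 f(11,7)=55 f(11,9)=11 f(11,11)=1
t=12: f(12,-6)=154 f(12,-4)=483 f(12,-2)=791 f(12,0)=924 f(12,2)=792 f(12,4)=495 f(12,6)=220 f(12,8)=66 f(12,10)=12 f(12,12)=1
t=13: f(13,-5)=637 f(13,-3)=1274 f(13,-1)=1715 f(13,1)=1716 f(13,3)=1287 f(13,5)=715 f(13,7)=286 f(13,9)=78 f(13,11)=13 f(13,13)=1
t=14: f(14,-6)=637 f(14,-4)=1911 f(14,-2)=2989 f(14,0)=3431 f(14,2)=3003 f(14,4)=2002 f(14,6)=1001 f(14,8)=364 f(14,10)=91 f(14,12)=14 f(14,14)=1
t=15: f(15,-5)=2548 f(15,-3)=4900 f(15,-1)=6420 f(15,1)=6434 f(15,3)=5005 f(15,5)=3003 f(15,7)=1365 f(15,9)=455 f(15,11)=105 f(15,13)=15 f(15,15)=1
t=16: f(16,-6)=2548 f(16,-4)=7448 f(16,-2)=11320 f(16,0)=12854 f(16,2)=11439 f(16,4)=8008 f(16,6)=4368 f(16,8)=1820 f(16,10)=560 f(16,12)=120 f(16,14)=16 f(16,16)=1
t=17: f(17,-5)=9996 f(17,-3)=18768 f(17,-1)=24174 f(17,1)=24293 f(17,3)=19447 f(17,5)=12376 f(17,7)=6188 f(17,9)=2380 f(17,11)=680 f(17,13)=136 f(17,15)=17 f(17,17)=1
t=18: f(18,-6)=9996 f(18,-4)=28764 f(18,-2)=42942 f(18,0)=48467 f(18,2)=43740 f(18,4)=31823 f(18,6)=18564 f(18,8)=8568 f(18,10)=3060 f(18,12)=816 f(18,14)=153 f(18,16)=18 f(18,18)=1
t=19: f(19,-5)=38760 f(19,-3)=71706 f(19,-1)=91409 f(19,1)=92207 f(19,3)=75563 f(19,5)=50387 f(19,7)=27132 f(19,9)=11628 f(19,11)=3876 f(19,13)=969 f(19,15)=171 f(19,17)=19 f(19,19)=1
t=20: f(20,-6)=38760 f(20,-4)=110466 f(20,-2)=163115 f(20,0)=183616 f(20,2)=167770 f(20,4)=125950 f(20,6)=77519 f(20,8)=38760 f(20,10)=15504 f(20,12)=4845 f(20,14)=1140 f(20,16)=190 f(20,18)=20 f(20,20)=1
Σ_s f(20,s) = 927656
P = 927656/1048576 = 115957/131072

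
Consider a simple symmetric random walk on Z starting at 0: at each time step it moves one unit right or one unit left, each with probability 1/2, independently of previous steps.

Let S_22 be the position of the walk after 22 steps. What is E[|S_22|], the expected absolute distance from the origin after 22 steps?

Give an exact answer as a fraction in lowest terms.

S_22 takes values m ≡ 0 (mod 2) with |m| ≤ 22; P(S_22=m) = C(22,(22+m)/2)/2^22.
Total paths: 2^22 = 4194304
Distribution: P(S=-22)=1/4194304, P(S=-20)=22/4194304, P(S=-18)=231/4194304, P(S=-16)=1540/4194304, P(S=-14)=7315/4194304, P(S=-12)=26334/4194304, P(S=-10)=74613/4194304, P(S=-8)=170544/4194304, P(S=-6)=319770/4194304, P(S=-4)=497420/4194304, P(S=-2)=646646/4194304, P(S=0)=705432/4194304, P(S=2)=646646/4194304, P(S=4)=497420/4194304, P(S=6)=319770/4194304, P(S=8)=170544/4194304, P(S=10)=74613/4194304, P(S=12)=26334/4194304, P(S=14)=7315/4194304, P(S=16)=1540/4194304, P(S=18)=231/4194304, P(S=20)=22/4194304, P(S=22)=1/4194304
E[|S_22|] = Σ_m |m|·P(S_22=m) = 15519504/4194304 = 969969/262144

Answer: 969969/262144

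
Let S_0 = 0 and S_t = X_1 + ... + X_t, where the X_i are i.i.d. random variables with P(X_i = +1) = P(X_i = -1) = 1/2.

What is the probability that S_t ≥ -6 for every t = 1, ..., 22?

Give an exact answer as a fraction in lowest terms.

Let f(t,s) = #length-t paths at position s with S_1..S_t all ≥ -6.
f(t,s) = f(t-1,s-1) + f(t-1,s+1) for s ≥ -6; f(t,s) = 0 for s < -6.
t=0: f(0,0)=1
t=1: f(1,-1)=1 f(1,1)=1
t=2: f(2,-2)=1 f(2,0)=2 f(2,2)=1
t=3: f(3,-3)=1 f(3,-1)=3 f(3,1)=3 f(3,3)=1
t=4: f(4,-4)=1 f(4,-2)=4 f(4,0)=6 f(4,2)=4 f(4,4)=1
t=5: f(5,-5)=1 f(5,-3)=5 f(5,-1)=10 f(5,1)=10 f(5,3)=5 f(5,5)=1
t=6: f(6,-6)=1 f(6,-4)=6 f(6,-2)=15 f(6,0)=20 f(6,2)=15 f(6,4)=6 f(6,6)=1
t=7: f(7,-5)=7 f(7,-3)=21 f(7,-1)=35 f(7,1)=35 f(7,3)=21 f(7,5)=7 f(7,7)=1
t=8: f(8,-6)=7 f(8,-4)=28 f(8,-2)=56 f(8,0)=70 f(8,2)=56 f(8,4)=28 f(8,6)=8 f(8,8)=1
t=9: f(9,-5)=35 f(9,-3)=84 f(9,-1)=126 f(9,1)=126 f(9,3)=84 f(9,5)=36 f(9,7)=9 f(9,9)=1
t=10: f(10,-6)=35 f(10,-4)=119 f(10,-2)=210 f(10,0)=252 f(10,2)=210 f(10,4)=120 f(10,6)=45 f(10,8)=10 f(10,10)=1
t=11: f(11,-5)=154 f(11,-3)=329 f(11,-1)=462 f(11,1)=462 f(11,3)=330 f(11,5)=165 f(11,7)=55 f(11,9)=11 f(11,11)=1
t=12: f(12,-6)=154 f(12,-4)=483 f(12,-2)=791 f(12,0)=924 f(12,2)=792 f(12,4)=495 f(12,6)=220 f(12,8)=66 f(12,10)=12 f(12,12)=1
t=13: f(13,-5)=637 f(13,-3)=1274 f(13,-1)=1715 f(13,1)=1716 f(13,3)=1287 f(13,5)=715 f(13,7)=286 f(13,9)=78 f(13,11)=13 f(13,13)=1
t=14: f(14,-6)=637 f(14,-4)=1911 f(14,-2)=2989 f(14,0)=3431 f(14,2)=3003 f(14,4)=2002 f(14,6)=1001 f(14,8)=364 f(14,10)=91 f(14,12)=14 f(14,14)=1
t=15: f(15,-5)=2548 f(15,-3)=4900 f(15,-1)=6420 f(15,1)=6434 f(15,3)=5005 f(15,5)=3003 f(15,7)=1365 f(15,9)=455 f(15,11)=105 f(15,13)=15 f(15,15)=1
t=16: f(16,-6)=2548 f(16,-4)=7448 f(16,-2)=11320 f(16,0)=12854 f(16,2)=11439 f(16,4)=8008 f(16,6)=4368 f(16,8)=1820 f(16,10)=560 f(16,12)=120 f(16,14)=16 f(16,16)=1
t=17: f(17,-5)=9996 f(17,-3)=18768 f(17,-1)=24174 f(17,1)=24293 f(17,3)=19447 f(17,5)=12376 f(17,7)=6188 f(17,9)=2380 f(17,11)=680 f(17,13)=136 f(17,15)=17 f(17,17)=1
t=18: f(18,-6)=9996 f(18,-4)=28764 f(18,-2)=42942 f(18,0)=48467 f(18,2)=43740 f(18,4)=31823 f(18,6)=18564 f(18,8)=8568 f(18,10)=3060 f(18,12)=816 f(18,14)=153 f(18,16)=18 f(18,18)=1
t=19: f(19,-5)=38760 f(19,-3)=71706 f(19,-1)=91409 f(19,1)=92207 f(19,3)=75563 f(19,5)=50387 f(19,7)=27132 f(19,9)=11628 f(19,11)=3876 f(19,13)=969 f(19,15)=171 f(19,17)=19 f(19,19)=1
t=20: f(20,-6)=38760 f(20,-4)=110466 f(20,-2)=163115 f(20,0)=183616 f(20,2)=167770 f(20,4)=125950 f(20,6)=77519 f(20,8)=38760 f(20,10)=15504 f(20,12)=4845 f(20,14)=1140 f(20,16)=190 f(20,18)=20 f(20,20)=1
t=21: f(21,-5)=149226 f(21,-3)=273581 f(21,-1)=346731 f(21,1)=351386 f(21,3)=293720 f(21,5)=203469 f(21,7)=116279 f(21,9)=54264 f(21,11)=20349 f(21,13)=5985 f(21,15)=1330 f(21,17)=210 f(21,19)=21 f(21,21)=1
t=22: f(22,-6)=149226 f(22,-4)=422807 f(22,-2)=620312 f(22,0)=698117 f(22,2)=645106 f(22,4)=497189 f(22,6)=319748 f(22,8)=170543 f(22,10)=74613 f(22,12)=26334 f(22,14)=7315 f(22,16)=1540 f(22,18)=231 f(22,20)=22 f(22,22)=1
Σ_s f(22,s) = 3633104
P = 3633104/4194304 = 227069/262144

Answer: 227069/262144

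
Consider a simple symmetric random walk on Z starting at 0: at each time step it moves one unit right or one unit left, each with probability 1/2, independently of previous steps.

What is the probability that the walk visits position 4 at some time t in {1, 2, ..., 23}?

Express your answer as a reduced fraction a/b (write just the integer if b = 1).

Answer: 106135/262144

Derivation:
Count via complement. Let g(t,s) = #length-t paths at position s with S_1..S_t all ≠ 4.
g(t,s) = g(t-1,s-1) + g(t-1,s+1) for s ≠ 4; g(t,4) = 0.
t=0: g(0,0)=1
t=1: g(1,-1)=1 g(1,1)=1
t=2: g(2,-2)=1 g(2,0)=2 g(2,2)=1
t=3: g(3,-3)=1 g(3,-1)=3 g(3,1)=3 g(3,3)=1
t=4: g(4,-4)=1 g(4,-2)=4 g(4,0)=6 g(4,2)=4
t=5: g(5,-5)=1 g(5,-3)=5 g(5,-1)=10 g(5,1)=10 g(5,3)=4
t=6: g(6,-6)=1 g(6,-4)=6 g(6,-2)=15 g(6,0)=20 g(6,2)=14
t=7: g(7,-7)=1 g(7,-5)=7 g(7,-3)=21 g(7,-1)=35 g(7,1)=34 g(7,3)=14
t=8: g(8,-8)=1 g(8,-6)=8 g(8,-4)=28 g(8,-2)=56 g(8,0)=69 g(8,2)=48
t=9: g(9,-9)=1 g(9,-7)=9 g(9,-5)=36 g(9,-3)=84 g(9,-1)=125 g(9,1)=117 g(9,3)=48
t=10: g(10,-10)=1 g(10,-8)=10 g(10,-6)=45 g(10,-4)=120 g(10,-2)=209 g(10,0)=242 g(10,2)=165
t=11: g(11,-11)=1 g(11,-9)=11 g(11,-7)=55 g(11,-5)=165 g(11,-3)=329 g(11,-1)=451 g(11,1)=407 g(11,3)=165
t=12: g(12,-12)=1 g(12,-10)=12 g(12,-8)=66 g(12,-6)=220 g(12,-4)=494 g(12,-2)=780 g(12,0)=858 g(12,2)=572
t=13: g(13,-13)=1 g(13,-11)=13 g(13,-9)=78 g(13,-7)=286 g(13,-5)=714 g(13,-3)=1274 g(13,-1)=1638 g(13,1)=1430 g(13,3)=572
t=14: g(14,-14)=1 g(14,-12)=14 g(14,-10)=91 g(14,-8)=364 g(14,-6)=1000 g(14,-4)=1988 g(14,-2)=2912 g(14,0)=3068 g(14,2)=2002
t=15: g(15,-15)=1 g(15,-13)=15 g(15,-11)=105 g(15,-9)=455 g(15,-7)=1364 g(15,-5)=2988 g(15,-3)=4900 g(15,-1)=5980 g(15,1)=5070 g(15,3)=2002
t=16: g(16,-16)=1 g(16,-14)=16 g(16,-12)=120 g(16,-10)=560 g(16,-8)=1819 g(16,-6)=4352 g(16,-4)=7888 g(16,-2)=10880 g(16,0)=11050 g(16,2)=7072
t=17: g(17,-17)=1 g(17,-15)=17 g(17,-13)=136 g(17,-11)=680 g(17,-9)=2379 g(17,-7)=6171 g(17,-5)=12240 g(17,-3)=18768 g(17,-1)=21930 g(17,1)=18122 g(17,3)=7072
t=18: g(18,-18)=1 g(18,-16)=18 g(18,-14)=153 g(18,-12)=816 g(18,-10)=3059 g(18,-8)=8550 g(18,-6)=18411 g(18,-4)=31008 g(18,-2)=40698 g(18,0)=40052 g(18,2)=25194
t=19: g(19,-19)=1 g(19,-17)=19 g(19,-15)=171 g(19,-13)=969 g(19,-11)=3875 g(19,-9)=11609 g(19,-7)=26961 g(19,-5)=49419 g(19,-3)=71706 g(19,-1)=80750 g(19,1)=65246 g(19,3)=25194
t=20: g(20,-20)=1 g(20,-18)=20 g(20,-16)=190 g(20,-14)=1140 g(20,-12)=4844 g(20,-10)=15484 g(20,-8)=38570 g(20,-6)=76380 g(20,-4)=121125 g(20,-2)=152456 g(20,0)=145996 g(20,2)=90440
t=21: g(21,-21)=1 g(21,-19)=21 g(21,-17)=210 g(21,-15)=1330 g(21,-13)=5984 g(21,-11)=20328 g(21,-9)=54054 g(21,-7)=114950 g(21,-5)=197505 g(21,-3)=273581 g(21,-1)=298452 g(21,1)=236436 g(21,3)=90440
t=22: g(22,-22)=1 g(22,-20)=22 g(22,-18)=231 g(22,-16)=1540 g(22,-14)=7314 g(22,-12)=26312 g(22,-10)=74382 g(22,-8)=169004 g(22,-6)=312455 g(22,-4)=471086 g(22,-2)=572033 g(22,0)=534888 g(22,2)=326876
t=23: g(23,-23)=1 g(23,-21)=23 g(23,-19)=253 g(23,-17)=1771 g(23,-15)=8854 g(23,-13)=33626 g(23,-11)=100694 g(23,-9)=243386 g(23,-7)=481459 g(23,-5)=783541 g(23,-3)=1043119 g(23,-1)=1106921 g(23,1)=861764 g(23,3)=326876
Paths never hitting 4: Σ_s g(23,s) = 4992288
Paths hitting 4: 2^23 - 4992288 = 3396320
P = 3396320/8388608 = 106135/262144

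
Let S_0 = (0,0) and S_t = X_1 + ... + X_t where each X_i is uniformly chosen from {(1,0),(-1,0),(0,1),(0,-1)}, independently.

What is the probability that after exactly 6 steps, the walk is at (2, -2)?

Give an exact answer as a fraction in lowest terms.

Answer: 15/512

Derivation:
Let h be the number of horizontal steps (so 6-h are vertical). To end at (2,-2) need (h+2)/2 right-steps and ((6-h)-2)/2 up-steps.
Sum over h with 2 ≤ h ≤ 4, h ≡ 0 (mod 2), 6-h ≡ 0 (mod 2):
h=2: C(6,2)·C(2,2)·C(4,1) = 15·1·4 = 60
h=4: C(6,4)·C(4,3)·C(2,0) = 15·4·1 = 60
Total favorable: 120
Total paths: 4^6 = 4096
P = 120/4096 = 15/512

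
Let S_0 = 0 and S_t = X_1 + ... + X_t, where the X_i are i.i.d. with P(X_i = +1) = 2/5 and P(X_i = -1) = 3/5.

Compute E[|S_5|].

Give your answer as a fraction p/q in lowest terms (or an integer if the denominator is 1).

Answer: 253/125

Derivation:
S_5 takes values m ≡ 1 (mod 2) with |m| ≤ 5; P(S_5=m) = C(5,(5+m)/2) · (2/5)^((5+m)/2) · (3/5)^((5-m)/2).
Distribution: P(S=-5)=243/3125, P(S=-3)=162/625, P(S=-1)=216/625, P(S=1)=144/625, P(S=3)=48/625, P(S=5)=32/3125
E[|S_5|] = Σ_m |m|·P(S_5=m) = 253/125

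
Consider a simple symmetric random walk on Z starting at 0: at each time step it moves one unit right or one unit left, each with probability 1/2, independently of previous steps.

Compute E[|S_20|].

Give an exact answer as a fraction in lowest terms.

S_20 takes values m ≡ 0 (mod 2) with |m| ≤ 20; P(S_20=m) = C(20,(20+m)/2)/2^20.
Total paths: 2^20 = 1048576
Distribution: P(S=-20)=1/1048576, P(S=-18)=20/1048576, P(S=-16)=190/1048576, P(S=-14)=1140/1048576, P(S=-12)=4845/1048576, P(S=-10)=15504/1048576, P(S=-8)=38760/1048576, P(S=-6)=77520/1048576, P(S=-4)=125970/1048576, P(S=-2)=167960/1048576, P(S=0)=184756/1048576, P(S=2)=167960/1048576, P(S=4)=125970/1048576, P(S=6)=77520/1048576, P(S=8)=38760/1048576, P(S=10)=15504/1048576, P(S=12)=4845/1048576, P(S=14)=1140/1048576, P(S=16)=190/1048576, P(S=18)=20/1048576, P(S=20)=1/1048576
E[|S_20|] = Σ_m |m|·P(S_20=m) = 3695120/1048576 = 230945/65536

Answer: 230945/65536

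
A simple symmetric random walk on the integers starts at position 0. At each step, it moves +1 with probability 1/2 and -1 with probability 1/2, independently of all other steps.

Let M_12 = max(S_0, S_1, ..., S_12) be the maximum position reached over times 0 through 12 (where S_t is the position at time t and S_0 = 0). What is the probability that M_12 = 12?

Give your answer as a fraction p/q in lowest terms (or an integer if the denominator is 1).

Let M_12 = max(S_0,...,S_12). Use the reflection principle: for j ≥ 1, #{paths with M_12 ≥ j} = #{S_12 ≥ j} + #{S_12 ≥ j+1}.
By reflection, #{M_12 ≥ 12} = #{S_12 ≥ 12} + #{S_12 ≥ 13} = 1 + 0 = 1.
#{M_12 ≥ 13} = #{S_12 ≥ 13} + #{S_12 ≥ 14} = 0 + 0 = 0.
#{M_12 = 12} = 1 - 0 = 1.
P(M_12 = 12) = 1/4096 = 1/4096

Answer: 1/4096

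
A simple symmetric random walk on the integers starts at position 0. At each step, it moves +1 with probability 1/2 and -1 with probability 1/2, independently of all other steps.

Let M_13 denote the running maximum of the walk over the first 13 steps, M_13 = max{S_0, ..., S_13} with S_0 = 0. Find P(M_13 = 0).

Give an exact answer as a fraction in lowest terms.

Answer: 429/2048

Derivation:
Let M_13 = max(S_0,...,S_13). Use the reflection principle: for j ≥ 1, #{paths with M_13 ≥ j} = #{S_13 ≥ j} + #{S_13 ≥ j+1}.
P(M_13 ≥ 0) = 1 since S_0 = 0, so #{M_13 ≥ 0} = 8192.
#{M_13 ≥ 1} = #{S_13 ≥ 1} + #{S_13 ≥ 2} = 4096 + 2380 = 6476.
#{M_13 = 0} = 8192 - 6476 = 1716.
P(M_13 = 0) = 1716/8192 = 429/2048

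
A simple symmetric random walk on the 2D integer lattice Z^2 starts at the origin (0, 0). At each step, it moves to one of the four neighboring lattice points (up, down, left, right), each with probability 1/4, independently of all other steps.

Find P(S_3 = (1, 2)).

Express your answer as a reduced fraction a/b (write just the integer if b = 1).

Let h be the number of horizontal steps (so 3-h are vertical). To end at (1,2) need (h+1)/2 right-steps and ((3-h)+2)/2 up-steps.
Sum over h with 1 ≤ h ≤ 1, h ≡ 1 (mod 2), 3-h ≡ 0 (mod 2):
h=1: C(3,1)·C(1,1)·C(2,2) = 3·1·1 = 3
Total favorable: 3
Total paths: 4^3 = 64
P = 3/64 = 3/64

Answer: 3/64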